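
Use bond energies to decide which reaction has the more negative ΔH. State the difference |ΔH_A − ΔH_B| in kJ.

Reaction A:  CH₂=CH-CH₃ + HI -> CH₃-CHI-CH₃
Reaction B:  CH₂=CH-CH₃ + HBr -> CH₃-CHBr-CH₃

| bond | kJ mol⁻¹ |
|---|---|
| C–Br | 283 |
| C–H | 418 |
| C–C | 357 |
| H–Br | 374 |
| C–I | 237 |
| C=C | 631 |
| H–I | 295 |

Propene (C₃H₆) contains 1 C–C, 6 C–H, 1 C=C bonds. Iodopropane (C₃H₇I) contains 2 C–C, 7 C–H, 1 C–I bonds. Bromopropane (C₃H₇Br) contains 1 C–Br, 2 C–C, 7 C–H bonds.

Reaction A:
  Bonds broken (reactants):
    C–C: 1 × 357 = 357
    C–H: 6 × 418 = 2508
    C=C: 1 × 631 = 631
    H–I: 1 × 295 = 295
    Σ(broken) = 3791 kJ
  Bonds formed (products):
    C–C: 2 × 357 = 714
    C–H: 7 × 418 = 2926
    C–I: 1 × 237 = 237
    Σ(formed) = 3877 kJ
  ΔH_A = 3791 − 3877 = −86 kJ
Reaction B:
  Bonds broken (reactants):
    C–C: 1 × 357 = 357
    C–H: 6 × 418 = 2508
    C=C: 1 × 631 = 631
    H–Br: 1 × 374 = 374
    Σ(broken) = 3870 kJ
  Bonds formed (products):
    C–Br: 1 × 283 = 283
    C–C: 2 × 357 = 714
    C–H: 7 × 418 = 2926
    Σ(formed) = 3923 kJ
  ΔH_B = 3870 − 3923 = −53 kJ
ΔH_A − ΔH_B = −33 kJ, so reaction A has the more negative ΔH; |ΔH_A − ΔH_B| = 33 kJ.

Reaction A, by 33 kJ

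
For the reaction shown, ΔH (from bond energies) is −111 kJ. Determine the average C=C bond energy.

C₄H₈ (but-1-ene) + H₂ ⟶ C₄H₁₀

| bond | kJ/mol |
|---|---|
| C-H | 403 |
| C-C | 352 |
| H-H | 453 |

D(C=C) ≈ 594 kJ/mol

Let D be the C=C bond energy.
Σ(broken) = 2×352 + 8×403 + 1×D + 1×453 = 4381 + D
Σ(formed) = 3×352 + 10×403 = 5086
ΔH = Σ(broken) − Σ(formed) = (4381 + D) − (5086) = −705 + D
Setting this equal to −111 kJ gives D = 594 kJ/mol.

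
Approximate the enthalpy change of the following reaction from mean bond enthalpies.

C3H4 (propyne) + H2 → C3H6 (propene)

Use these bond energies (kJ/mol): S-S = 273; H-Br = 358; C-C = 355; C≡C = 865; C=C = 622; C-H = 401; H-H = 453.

Bonds broken (reactants):
  C≡C: 1 × 865 = 865
  C-C: 1 × 355 = 355
  C-H: 4 × 401 = 1604
  H-H: 1 × 453 = 453
  Σ(broken) = 3277 kJ
Bonds formed (products):
  C-C: 1 × 355 = 355
  C-H: 6 × 401 = 2406
  C=C: 1 × 622 = 622
  Σ(formed) = 3383 kJ
ΔH = Σ(broken) − Σ(formed) = 3277 − 3383 = −106 kJ

ΔH ≈ −106 kJ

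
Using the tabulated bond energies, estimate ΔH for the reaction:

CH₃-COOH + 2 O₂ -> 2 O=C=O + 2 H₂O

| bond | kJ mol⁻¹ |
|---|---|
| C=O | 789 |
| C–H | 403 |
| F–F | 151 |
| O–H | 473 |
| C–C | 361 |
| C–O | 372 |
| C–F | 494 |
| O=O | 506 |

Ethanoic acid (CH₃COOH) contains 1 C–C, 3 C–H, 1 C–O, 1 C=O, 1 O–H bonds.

Bonds broken (reactants):
  C–C: 1 × 361 = 361
  C–H: 3 × 403 = 1209
  C–O: 1 × 372 = 372
  C=O: 1 × 789 = 789
  O–H: 1 × 473 = 473
  O=O: 2 × 506 = 1012
  Σ(broken) = 4216 kJ
Bonds formed (products):
  C=O: 4 × 789 = 3156
  O–H: 4 × 473 = 1892
  Σ(formed) = 5048 kJ
ΔH = Σ(broken) − Σ(formed) = 4216 − 5048 = −832 kJ

ΔH ≈ −832 kJ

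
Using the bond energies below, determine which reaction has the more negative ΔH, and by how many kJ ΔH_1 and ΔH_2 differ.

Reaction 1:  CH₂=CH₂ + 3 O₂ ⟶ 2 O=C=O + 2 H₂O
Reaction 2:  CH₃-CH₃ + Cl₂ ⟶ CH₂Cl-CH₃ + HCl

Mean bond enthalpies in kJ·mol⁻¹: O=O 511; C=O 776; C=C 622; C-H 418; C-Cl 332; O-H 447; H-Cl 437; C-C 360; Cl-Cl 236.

Reaction 1, by 950 kJ

Reaction 1:
  Bonds broken (reactants):
    C-H: 4 × 418 = 1672
    C=C: 1 × 622 = 622
    O=O: 3 × 511 = 1533
    Σ(broken) = 3827 kJ
  Bonds formed (products):
    C=O: 4 × 776 = 3104
    O-H: 4 × 447 = 1788
    Σ(formed) = 4892 kJ
  ΔH_1 = 3827 − 4892 = −1065 kJ
Reaction 2:
  Bonds broken (reactants):
    C-C: 1 × 360 = 360
    C-H: 6 × 418 = 2508
    Cl-Cl: 1 × 236 = 236
    Σ(broken) = 3104 kJ
  Bonds formed (products):
    C-C: 1 × 360 = 360
    C-Cl: 1 × 332 = 332
    C-H: 5 × 418 = 2090
    H-Cl: 1 × 437 = 437
    Σ(formed) = 3219 kJ
  ΔH_2 = 3104 − 3219 = −115 kJ
ΔH_1 − ΔH_2 = −950 kJ, so reaction 1 has the more negative ΔH; |ΔH_1 − ΔH_2| = 950 kJ.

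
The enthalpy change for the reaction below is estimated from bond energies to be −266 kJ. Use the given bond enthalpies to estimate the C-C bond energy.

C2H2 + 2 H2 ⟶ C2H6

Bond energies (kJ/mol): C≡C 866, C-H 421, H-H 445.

Let D be the C-C bond energy.
Σ(broken) = 1×866 + 2×421 + 2×445 = 2598
Σ(formed) = 1×D + 6×421 = 2526 + D
ΔH = Σ(broken) − Σ(formed) = (2598) − (2526 + D) = +72 − D
Setting this equal to −266 kJ gives D = 338 kJ/mol.

D(C-C) ≈ 338 kJ/mol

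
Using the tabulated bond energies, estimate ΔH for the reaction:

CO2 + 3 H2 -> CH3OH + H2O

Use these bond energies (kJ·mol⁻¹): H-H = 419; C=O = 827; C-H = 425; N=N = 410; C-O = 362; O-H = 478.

Bonds broken (reactants):
  C=O: 2 × 827 = 1654
  H-H: 3 × 419 = 1257
  Σ(broken) = 2911 kJ
Bonds formed (products):
  C-H: 3 × 425 = 1275
  C-O: 1 × 362 = 362
  O-H: 3 × 478 = 1434
  Σ(formed) = 3071 kJ
ΔH = Σ(broken) − Σ(formed) = 2911 − 3071 = −160 kJ

ΔH ≈ −160 kJ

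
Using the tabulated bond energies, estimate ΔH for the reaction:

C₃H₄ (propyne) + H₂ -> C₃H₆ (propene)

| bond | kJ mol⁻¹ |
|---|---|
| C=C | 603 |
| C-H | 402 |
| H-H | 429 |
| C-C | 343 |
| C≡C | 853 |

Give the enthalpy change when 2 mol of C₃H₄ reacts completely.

ΔH = −250 kJ

Bonds broken (reactants):
  C≡C: 1 × 853 = 853
  C-C: 1 × 343 = 343
  C-H: 4 × 402 = 1608
  H-H: 1 × 429 = 429
  Σ(broken) = 3233 kJ
Bonds formed (products):
  C-C: 1 × 343 = 343
  C-H: 6 × 402 = 2412
  C=C: 1 × 603 = 603
  Σ(formed) = 3358 kJ
ΔH = Σ(broken) − Σ(formed) = 3233 − 3358 = −125 kJ
For 2× the reaction as written: 2 × (−125) = −250 kJ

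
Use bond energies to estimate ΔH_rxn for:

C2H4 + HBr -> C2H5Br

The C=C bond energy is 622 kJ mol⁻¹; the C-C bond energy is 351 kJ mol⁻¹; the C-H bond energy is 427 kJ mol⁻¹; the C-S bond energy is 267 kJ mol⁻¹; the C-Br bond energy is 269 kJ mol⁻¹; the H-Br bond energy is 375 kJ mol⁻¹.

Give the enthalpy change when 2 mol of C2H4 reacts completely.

Bonds broken (reactants):
  C-H: 4 × 427 = 1708
  C=C: 1 × 622 = 622
  H-Br: 1 × 375 = 375
  Σ(broken) = 2705 kJ
Bonds formed (products):
  C-Br: 1 × 269 = 269
  C-C: 1 × 351 = 351
  C-H: 5 × 427 = 2135
  Σ(formed) = 2755 kJ
ΔH = Σ(broken) − Σ(formed) = 2705 − 2755 = −50 kJ
For 2× the reaction as written: 2 × (−50) = −100 kJ

ΔH = −100 kJ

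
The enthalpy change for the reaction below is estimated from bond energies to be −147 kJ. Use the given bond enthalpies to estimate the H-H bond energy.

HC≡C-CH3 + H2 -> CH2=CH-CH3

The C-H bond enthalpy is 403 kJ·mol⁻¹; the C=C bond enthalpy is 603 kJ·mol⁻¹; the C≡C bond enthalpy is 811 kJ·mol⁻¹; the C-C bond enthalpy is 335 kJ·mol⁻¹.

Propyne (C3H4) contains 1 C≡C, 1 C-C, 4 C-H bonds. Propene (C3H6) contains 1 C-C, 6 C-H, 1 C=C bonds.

D(H-H) ≈ 451 kJ/mol

Let D be the H-H bond energy.
Σ(broken) = 1×811 + 1×335 + 4×403 + 1×D = 2758 + D
Σ(formed) = 1×335 + 6×403 + 1×603 = 3356
ΔH = Σ(broken) − Σ(formed) = (2758 + D) − (3356) = −598 + D
Setting this equal to −147 kJ gives D = 451 kJ/mol.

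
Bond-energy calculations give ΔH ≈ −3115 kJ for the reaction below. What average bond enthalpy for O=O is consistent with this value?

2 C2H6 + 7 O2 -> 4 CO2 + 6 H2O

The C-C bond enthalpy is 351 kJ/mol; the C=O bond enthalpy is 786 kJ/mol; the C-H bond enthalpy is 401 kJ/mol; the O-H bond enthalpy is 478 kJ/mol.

Let D be the O=O bond energy.
Σ(broken) = 2×351 + 12×401 + 7×D = 5514 + 7D
Σ(formed) = 8×786 + 12×478 = 12024
ΔH = Σ(broken) − Σ(formed) = (5514 + 7D) − (12024) = −6510 + 7D
Setting this equal to −3115 kJ gives 7D = 3395, so D = 485 kJ/mol.

D(O=O) ≈ 485 kJ/mol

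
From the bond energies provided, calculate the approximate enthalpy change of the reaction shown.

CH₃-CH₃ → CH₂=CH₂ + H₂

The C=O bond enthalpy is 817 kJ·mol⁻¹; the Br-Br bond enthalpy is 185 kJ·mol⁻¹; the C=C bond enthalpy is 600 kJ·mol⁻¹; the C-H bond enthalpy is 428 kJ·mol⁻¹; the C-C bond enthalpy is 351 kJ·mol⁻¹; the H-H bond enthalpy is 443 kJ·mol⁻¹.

Bonds broken (reactants):
  C-C: 1 × 351 = 351
  C-H: 6 × 428 = 2568
  Σ(broken) = 2919 kJ
Bonds formed (products):
  C-H: 4 × 428 = 1712
  C=C: 1 × 600 = 600
  H-H: 1 × 443 = 443
  Σ(formed) = 2755 kJ
ΔH = Σ(broken) − Σ(formed) = 2919 − 2755 = +164 kJ

ΔH ≈ +164 kJ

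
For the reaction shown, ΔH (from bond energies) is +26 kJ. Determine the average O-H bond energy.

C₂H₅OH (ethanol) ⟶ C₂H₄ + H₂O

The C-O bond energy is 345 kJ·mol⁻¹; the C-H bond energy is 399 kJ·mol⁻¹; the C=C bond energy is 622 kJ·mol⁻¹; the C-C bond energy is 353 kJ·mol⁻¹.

Let D be the O-H bond energy.
Σ(broken) = 1×353 + 5×399 + 1×345 + 1×D = 2693 + D
Σ(formed) = 4×399 + 1×622 + 2×D = 2218 + 2D
ΔH = Σ(broken) − Σ(formed) = (2693 + D) − (2218 + 2D) = +475 − D
Setting this equal to +26 kJ gives D = 449 kJ/mol.

D(O-H) ≈ 449 kJ/mol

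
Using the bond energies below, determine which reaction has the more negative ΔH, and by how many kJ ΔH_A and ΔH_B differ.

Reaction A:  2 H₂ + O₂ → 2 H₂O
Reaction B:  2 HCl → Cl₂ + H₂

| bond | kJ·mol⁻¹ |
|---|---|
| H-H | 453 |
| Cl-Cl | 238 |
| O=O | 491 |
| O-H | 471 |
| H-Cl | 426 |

Reaction A:
  Bonds broken (reactants):
    H-H: 2 × 453 = 906
    O=O: 1 × 491 = 491
    Σ(broken) = 1397 kJ
  Bonds formed (products):
    O-H: 4 × 471 = 1884
    Σ(formed) = 1884 kJ
  ΔH_A = 1397 − 1884 = −487 kJ
Reaction B:
  Bonds broken (reactants):
    H-Cl: 2 × 426 = 852
    Σ(broken) = 852 kJ
  Bonds formed (products):
    Cl-Cl: 1 × 238 = 238
    H-H: 1 × 453 = 453
    Σ(formed) = 691 kJ
  ΔH_B = 852 − 691 = +161 kJ
ΔH_A − ΔH_B = −648 kJ, so reaction A has the more negative ΔH; |ΔH_A − ΔH_B| = 648 kJ.

Reaction A, by 648 kJ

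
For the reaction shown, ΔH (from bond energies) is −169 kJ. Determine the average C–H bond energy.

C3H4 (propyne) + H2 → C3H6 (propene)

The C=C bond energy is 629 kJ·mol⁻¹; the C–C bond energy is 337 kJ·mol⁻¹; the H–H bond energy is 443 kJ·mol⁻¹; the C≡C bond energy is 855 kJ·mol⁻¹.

D(C–H) ≈ 419 kJ/mol

Let D be the C–H bond energy.
Σ(broken) = 1×855 + 1×337 + 4×D + 1×443 = 1635 + 4D
Σ(formed) = 1×337 + 6×D + 1×629 = 966 + 6D
ΔH = Σ(broken) − Σ(formed) = (1635 + 4D) − (966 + 6D) = +669 − 2D
Setting this equal to −169 kJ gives 2D = 838, so D = 419 kJ/mol.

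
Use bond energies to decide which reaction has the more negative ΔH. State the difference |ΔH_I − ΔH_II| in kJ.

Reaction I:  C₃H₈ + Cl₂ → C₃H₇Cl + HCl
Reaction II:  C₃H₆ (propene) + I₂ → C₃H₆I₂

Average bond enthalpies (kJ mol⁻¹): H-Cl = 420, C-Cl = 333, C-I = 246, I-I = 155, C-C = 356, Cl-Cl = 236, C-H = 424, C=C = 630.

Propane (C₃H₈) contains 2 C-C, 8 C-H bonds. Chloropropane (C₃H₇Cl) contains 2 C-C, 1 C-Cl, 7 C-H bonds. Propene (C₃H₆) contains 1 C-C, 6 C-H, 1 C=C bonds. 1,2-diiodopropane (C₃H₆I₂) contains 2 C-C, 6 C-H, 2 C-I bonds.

Reaction I, by 30 kJ

Reaction I:
  Bonds broken (reactants):
    C-C: 2 × 356 = 712
    C-H: 8 × 424 = 3392
    Cl-Cl: 1 × 236 = 236
    Σ(broken) = 4340 kJ
  Bonds formed (products):
    C-C: 2 × 356 = 712
    C-Cl: 1 × 333 = 333
    C-H: 7 × 424 = 2968
    H-Cl: 1 × 420 = 420
    Σ(formed) = 4433 kJ
  ΔH_I = 4340 − 4433 = −93 kJ
Reaction II:
  Bonds broken (reactants):
    C-C: 1 × 356 = 356
    C-H: 6 × 424 = 2544
    C=C: 1 × 630 = 630
    I-I: 1 × 155 = 155
    Σ(broken) = 3685 kJ
  Bonds formed (products):
    C-C: 2 × 356 = 712
    C-H: 6 × 424 = 2544
    C-I: 2 × 246 = 492
    Σ(formed) = 3748 kJ
  ΔH_II = 3685 − 3748 = −63 kJ
ΔH_I − ΔH_II = −30 kJ, so reaction I has the more negative ΔH; |ΔH_I − ΔH_II| = 30 kJ.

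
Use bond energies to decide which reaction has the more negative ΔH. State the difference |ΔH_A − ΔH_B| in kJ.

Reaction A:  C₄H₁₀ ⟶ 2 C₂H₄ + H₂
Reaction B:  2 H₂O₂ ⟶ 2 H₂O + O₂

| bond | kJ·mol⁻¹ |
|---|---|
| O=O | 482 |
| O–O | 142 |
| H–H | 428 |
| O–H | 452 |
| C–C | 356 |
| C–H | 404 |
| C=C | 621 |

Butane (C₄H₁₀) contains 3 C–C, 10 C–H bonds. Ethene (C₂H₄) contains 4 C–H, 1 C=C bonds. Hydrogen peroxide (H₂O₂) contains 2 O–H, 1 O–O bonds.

Reaction B, by 404 kJ

Reaction A:
  Bonds broken (reactants):
    C–C: 3 × 356 = 1068
    C–H: 10 × 404 = 4040
    Σ(broken) = 5108 kJ
  Bonds formed (products):
    C–H: 8 × 404 = 3232
    C=C: 2 × 621 = 1242
    H–H: 1 × 428 = 428
    Σ(formed) = 4902 kJ
  ΔH_A = 5108 − 4902 = +206 kJ
Reaction B:
  Bonds broken (reactants):
    O–H: 4 × 452 = 1808
    O–O: 2 × 142 = 284
    Σ(broken) = 2092 kJ
  Bonds formed (products):
    O–H: 4 × 452 = 1808
    O=O: 1 × 482 = 482
    Σ(formed) = 2290 kJ
  ΔH_B = 2092 − 2290 = −198 kJ
ΔH_A − ΔH_B = +404 kJ, so reaction B has the more negative ΔH; |ΔH_A − ΔH_B| = 404 kJ.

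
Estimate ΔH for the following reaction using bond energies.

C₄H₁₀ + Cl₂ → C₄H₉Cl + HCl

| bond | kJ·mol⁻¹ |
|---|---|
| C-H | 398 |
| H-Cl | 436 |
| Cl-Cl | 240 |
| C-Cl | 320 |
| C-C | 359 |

ΔH ≈ −118 kJ

Bonds broken (reactants):
  C-C: 3 × 359 = 1077
  C-H: 10 × 398 = 3980
  Cl-Cl: 1 × 240 = 240
  Σ(broken) = 5297 kJ
Bonds formed (products):
  C-C: 3 × 359 = 1077
  C-Cl: 1 × 320 = 320
  C-H: 9 × 398 = 3582
  H-Cl: 1 × 436 = 436
  Σ(formed) = 5415 kJ
ΔH = Σ(broken) − Σ(formed) = 5297 − 5415 = −118 kJ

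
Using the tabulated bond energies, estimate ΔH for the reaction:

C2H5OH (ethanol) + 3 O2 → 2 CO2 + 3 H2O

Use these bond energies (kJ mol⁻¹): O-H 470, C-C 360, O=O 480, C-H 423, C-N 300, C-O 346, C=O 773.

Bonds broken (reactants):
  C-C: 1 × 360 = 360
  C-H: 5 × 423 = 2115
  C-O: 1 × 346 = 346
  O-H: 1 × 470 = 470
  O=O: 3 × 480 = 1440
  Σ(broken) = 4731 kJ
Bonds formed (products):
  C=O: 4 × 773 = 3092
  O-H: 6 × 470 = 2820
  Σ(formed) = 5912 kJ
ΔH = Σ(broken) − Σ(formed) = 4731 − 5912 = −1181 kJ

ΔH ≈ −1181 kJ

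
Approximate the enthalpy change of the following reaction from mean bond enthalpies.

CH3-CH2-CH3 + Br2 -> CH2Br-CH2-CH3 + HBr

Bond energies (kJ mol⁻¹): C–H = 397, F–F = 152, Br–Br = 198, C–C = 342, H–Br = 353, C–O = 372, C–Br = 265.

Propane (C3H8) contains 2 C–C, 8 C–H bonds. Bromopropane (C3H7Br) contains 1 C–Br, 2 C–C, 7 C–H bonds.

Bonds broken (reactants):
  Br–Br: 1 × 198 = 198
  C–C: 2 × 342 = 684
  C–H: 8 × 397 = 3176
  Σ(broken) = 4058 kJ
Bonds formed (products):
  C–Br: 1 × 265 = 265
  C–C: 2 × 342 = 684
  C–H: 7 × 397 = 2779
  H–Br: 1 × 353 = 353
  Σ(formed) = 4081 kJ
ΔH = Σ(broken) − Σ(formed) = 4058 − 4081 = −23 kJ

ΔH ≈ −23 kJ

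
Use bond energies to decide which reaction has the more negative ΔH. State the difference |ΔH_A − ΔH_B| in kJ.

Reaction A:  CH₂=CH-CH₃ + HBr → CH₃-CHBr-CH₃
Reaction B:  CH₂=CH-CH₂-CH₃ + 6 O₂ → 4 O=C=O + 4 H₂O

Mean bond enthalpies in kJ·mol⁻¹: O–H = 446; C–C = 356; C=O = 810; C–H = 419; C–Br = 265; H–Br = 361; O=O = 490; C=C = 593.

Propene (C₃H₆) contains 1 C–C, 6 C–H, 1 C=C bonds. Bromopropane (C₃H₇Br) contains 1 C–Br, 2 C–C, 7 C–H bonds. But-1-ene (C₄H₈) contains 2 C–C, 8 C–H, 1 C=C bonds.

Reaction B, by 2365 kJ

Reaction A:
  Bonds broken (reactants):
    C–C: 1 × 356 = 356
    C–H: 6 × 419 = 2514
    C=C: 1 × 593 = 593
    H–Br: 1 × 361 = 361
    Σ(broken) = 3824 kJ
  Bonds formed (products):
    C–Br: 1 × 265 = 265
    C–C: 2 × 356 = 712
    C–H: 7 × 419 = 2933
    Σ(formed) = 3910 kJ
  ΔH_A = 3824 − 3910 = −86 kJ
Reaction B:
  Bonds broken (reactants):
    C–C: 2 × 356 = 712
    C–H: 8 × 419 = 3352
    C=C: 1 × 593 = 593
    O=O: 6 × 490 = 2940
    Σ(broken) = 7597 kJ
  Bonds formed (products):
    C=O: 8 × 810 = 6480
    O–H: 8 × 446 = 3568
    Σ(formed) = 10048 kJ
  ΔH_B = 7597 − 10048 = −2451 kJ
ΔH_A − ΔH_B = +2365 kJ, so reaction B has the more negative ΔH; |ΔH_A − ΔH_B| = 2365 kJ.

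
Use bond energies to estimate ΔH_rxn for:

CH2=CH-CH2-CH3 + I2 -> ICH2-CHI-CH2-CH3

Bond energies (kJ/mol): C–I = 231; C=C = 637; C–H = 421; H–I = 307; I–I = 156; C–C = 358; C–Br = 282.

Bonds broken (reactants):
  C–C: 2 × 358 = 716
  C–H: 8 × 421 = 3368
  C=C: 1 × 637 = 637
  I–I: 1 × 156 = 156
  Σ(broken) = 4877 kJ
Bonds formed (products):
  C–C: 3 × 358 = 1074
  C–H: 8 × 421 = 3368
  C–I: 2 × 231 = 462
  Σ(formed) = 4904 kJ
ΔH = Σ(broken) − Σ(formed) = 4877 − 4904 = −27 kJ

ΔH ≈ −27 kJ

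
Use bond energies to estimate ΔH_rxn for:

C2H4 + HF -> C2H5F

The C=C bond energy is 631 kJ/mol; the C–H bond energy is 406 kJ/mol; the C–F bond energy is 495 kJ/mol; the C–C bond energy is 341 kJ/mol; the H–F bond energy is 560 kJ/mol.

ΔH ≈ −51 kJ

Bonds broken (reactants):
  C–H: 4 × 406 = 1624
  C=C: 1 × 631 = 631
  H–F: 1 × 560 = 560
  Σ(broken) = 2815 kJ
Bonds formed (products):
  C–C: 1 × 341 = 341
  C–F: 1 × 495 = 495
  C–H: 5 × 406 = 2030
  Σ(formed) = 2866 kJ
ΔH = Σ(broken) − Σ(formed) = 2815 − 2866 = −51 kJ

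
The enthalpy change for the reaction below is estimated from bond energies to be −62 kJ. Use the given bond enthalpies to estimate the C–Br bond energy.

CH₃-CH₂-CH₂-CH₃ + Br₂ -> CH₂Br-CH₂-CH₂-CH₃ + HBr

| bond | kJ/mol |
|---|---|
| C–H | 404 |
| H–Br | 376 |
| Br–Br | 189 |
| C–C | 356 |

D(C–Br) ≈ 279 kJ/mol

Let D be the C–Br bond energy.
Σ(broken) = 1×189 + 3×356 + 10×404 = 5297
Σ(formed) = 1×D + 3×356 + 9×404 + 1×376 = 5080 + D
ΔH = Σ(broken) − Σ(formed) = (5297) − (5080 + D) = +217 − D
Setting this equal to −62 kJ gives D = 279 kJ/mol.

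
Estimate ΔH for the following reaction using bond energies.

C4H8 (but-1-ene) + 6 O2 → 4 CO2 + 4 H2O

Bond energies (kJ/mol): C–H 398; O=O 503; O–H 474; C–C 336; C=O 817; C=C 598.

ΔH ≈ −2856 kJ

Bonds broken (reactants):
  C–C: 2 × 336 = 672
  C–H: 8 × 398 = 3184
  C=C: 1 × 598 = 598
  O=O: 6 × 503 = 3018
  Σ(broken) = 7472 kJ
Bonds formed (products):
  C=O: 8 × 817 = 6536
  O–H: 8 × 474 = 3792
  Σ(formed) = 10328 kJ
ΔH = Σ(broken) − Σ(formed) = 7472 − 10328 = −2856 kJ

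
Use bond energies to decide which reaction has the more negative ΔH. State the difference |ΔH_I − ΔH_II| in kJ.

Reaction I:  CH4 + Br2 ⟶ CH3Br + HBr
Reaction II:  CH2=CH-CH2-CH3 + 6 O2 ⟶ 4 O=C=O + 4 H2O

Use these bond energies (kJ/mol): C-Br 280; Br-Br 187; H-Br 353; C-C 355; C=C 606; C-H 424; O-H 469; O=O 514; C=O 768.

Reaction II, by 2082 kJ

Reaction I:
  Bonds broken (reactants):
    Br-Br: 1 × 187 = 187
    C-H: 4 × 424 = 1696
    Σ(broken) = 1883 kJ
  Bonds formed (products):
    C-Br: 1 × 280 = 280
    C-H: 3 × 424 = 1272
    H-Br: 1 × 353 = 353
    Σ(formed) = 1905 kJ
  ΔH_I = 1883 − 1905 = −22 kJ
Reaction II:
  Bonds broken (reactants):
    C-C: 2 × 355 = 710
    C-H: 8 × 424 = 3392
    C=C: 1 × 606 = 606
    O=O: 6 × 514 = 3084
    Σ(broken) = 7792 kJ
  Bonds formed (products):
    C=O: 8 × 768 = 6144
    O-H: 8 × 469 = 3752
    Σ(formed) = 9896 kJ
  ΔH_II = 7792 − 9896 = −2104 kJ
ΔH_I − ΔH_II = +2082 kJ, so reaction II has the more negative ΔH; |ΔH_I − ΔH_II| = 2082 kJ.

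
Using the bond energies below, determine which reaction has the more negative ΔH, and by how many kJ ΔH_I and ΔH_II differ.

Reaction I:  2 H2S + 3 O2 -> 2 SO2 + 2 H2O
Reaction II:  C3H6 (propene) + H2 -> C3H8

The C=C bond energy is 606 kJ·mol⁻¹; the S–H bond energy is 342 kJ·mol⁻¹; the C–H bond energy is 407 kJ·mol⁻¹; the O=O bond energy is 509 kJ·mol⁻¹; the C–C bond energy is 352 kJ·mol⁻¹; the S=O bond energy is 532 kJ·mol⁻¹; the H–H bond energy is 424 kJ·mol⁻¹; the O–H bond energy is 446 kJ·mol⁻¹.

Reaction I:
  Bonds broken (reactants):
    O=O: 3 × 509 = 1527
    S–H: 4 × 342 = 1368
    Σ(broken) = 2895 kJ
  Bonds formed (products):
    O–H: 4 × 446 = 1784
    S=O: 4 × 532 = 2128
    Σ(formed) = 3912 kJ
  ΔH_I = 2895 − 3912 = −1017 kJ
Reaction II:
  Bonds broken (reactants):
    C–C: 1 × 352 = 352
    C–H: 6 × 407 = 2442
    C=C: 1 × 606 = 606
    H–H: 1 × 424 = 424
    Σ(broken) = 3824 kJ
  Bonds formed (products):
    C–C: 2 × 352 = 704
    C–H: 8 × 407 = 3256
    Σ(formed) = 3960 kJ
  ΔH_II = 3824 − 3960 = −136 kJ
ΔH_I − ΔH_II = −881 kJ, so reaction I has the more negative ΔH; |ΔH_I − ΔH_II| = 881 kJ.

Reaction I, by 881 kJ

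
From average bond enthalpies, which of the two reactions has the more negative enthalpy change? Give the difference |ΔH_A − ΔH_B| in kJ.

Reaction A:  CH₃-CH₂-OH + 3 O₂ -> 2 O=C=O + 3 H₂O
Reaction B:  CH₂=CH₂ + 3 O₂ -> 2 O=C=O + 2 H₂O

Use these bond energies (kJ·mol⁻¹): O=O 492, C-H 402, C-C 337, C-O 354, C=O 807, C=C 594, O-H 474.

Reaction A:
  Bonds broken (reactants):
    C-C: 1 × 337 = 337
    C-H: 5 × 402 = 2010
    C-O: 1 × 354 = 354
    O-H: 1 × 474 = 474
    O=O: 3 × 492 = 1476
    Σ(broken) = 4651 kJ
  Bonds formed (products):
    C=O: 4 × 807 = 3228
    O-H: 6 × 474 = 2844
    Σ(formed) = 6072 kJ
  ΔH_A = 4651 − 6072 = −1421 kJ
Reaction B:
  Bonds broken (reactants):
    C-H: 4 × 402 = 1608
    C=C: 1 × 594 = 594
    O=O: 3 × 492 = 1476
    Σ(broken) = 3678 kJ
  Bonds formed (products):
    C=O: 4 × 807 = 3228
    O-H: 4 × 474 = 1896
    Σ(formed) = 5124 kJ
  ΔH_B = 3678 − 5124 = −1446 kJ
ΔH_A − ΔH_B = +25 kJ, so reaction B has the more negative ΔH; |ΔH_A − ΔH_B| = 25 kJ.

Reaction B, by 25 kJ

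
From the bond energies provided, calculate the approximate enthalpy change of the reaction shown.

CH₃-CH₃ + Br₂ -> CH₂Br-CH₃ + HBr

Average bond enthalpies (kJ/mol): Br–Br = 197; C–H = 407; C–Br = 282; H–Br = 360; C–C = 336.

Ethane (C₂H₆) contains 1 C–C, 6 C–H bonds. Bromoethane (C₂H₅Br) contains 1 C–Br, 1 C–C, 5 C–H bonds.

Bonds broken (reactants):
  Br–Br: 1 × 197 = 197
  C–C: 1 × 336 = 336
  C–H: 6 × 407 = 2442
  Σ(broken) = 2975 kJ
Bonds formed (products):
  C–Br: 1 × 282 = 282
  C–C: 1 × 336 = 336
  C–H: 5 × 407 = 2035
  H–Br: 1 × 360 = 360
  Σ(formed) = 3013 kJ
ΔH = Σ(broken) − Σ(formed) = 2975 − 3013 = −38 kJ

ΔH ≈ −38 kJ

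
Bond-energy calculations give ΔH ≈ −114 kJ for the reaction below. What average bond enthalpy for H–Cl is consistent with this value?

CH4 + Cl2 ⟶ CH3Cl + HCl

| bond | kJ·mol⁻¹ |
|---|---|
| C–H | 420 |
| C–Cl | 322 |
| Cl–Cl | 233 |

D(H–Cl) ≈ 445 kJ/mol

Let D be the H–Cl bond energy.
Σ(broken) = 4×420 + 1×233 = 1913
Σ(formed) = 1×322 + 3×420 + 1×D = 1582 + D
ΔH = Σ(broken) − Σ(formed) = (1913) − (1582 + D) = +331 − D
Setting this equal to −114 kJ gives D = 445 kJ/mol.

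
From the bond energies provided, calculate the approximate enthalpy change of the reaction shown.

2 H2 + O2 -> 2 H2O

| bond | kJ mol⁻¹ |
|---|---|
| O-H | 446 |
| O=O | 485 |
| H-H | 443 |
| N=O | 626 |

ΔH ≈ −413 kJ

Bonds broken (reactants):
  H-H: 2 × 443 = 886
  O=O: 1 × 485 = 485
  Σ(broken) = 1371 kJ
Bonds formed (products):
  O-H: 4 × 446 = 1784
  Σ(formed) = 1784 kJ
ΔH = Σ(broken) − Σ(formed) = 1371 − 1784 = −413 kJ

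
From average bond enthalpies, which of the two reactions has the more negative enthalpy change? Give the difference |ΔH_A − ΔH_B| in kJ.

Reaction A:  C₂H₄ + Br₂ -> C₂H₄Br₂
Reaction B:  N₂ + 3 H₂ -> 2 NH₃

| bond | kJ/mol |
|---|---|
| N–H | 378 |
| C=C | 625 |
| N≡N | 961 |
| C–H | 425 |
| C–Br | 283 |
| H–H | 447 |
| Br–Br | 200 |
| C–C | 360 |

Reaction A:
  Bonds broken (reactants):
    Br–Br: 1 × 200 = 200
    C–H: 4 × 425 = 1700
    C=C: 1 × 625 = 625
    Σ(broken) = 2525 kJ
  Bonds formed (products):
    C–Br: 2 × 283 = 566
    C–C: 1 × 360 = 360
    C–H: 4 × 425 = 1700
    Σ(formed) = 2626 kJ
  ΔH_A = 2525 − 2626 = −101 kJ
Reaction B:
  Bonds broken (reactants):
    H–H: 3 × 447 = 1341
    N≡N: 1 × 961 = 961
    Σ(broken) = 2302 kJ
  Bonds formed (products):
    N–H: 6 × 378 = 2268
    Σ(formed) = 2268 kJ
  ΔH_B = 2302 − 2268 = +34 kJ
ΔH_A − ΔH_B = −135 kJ, so reaction A has the more negative ΔH; |ΔH_A − ΔH_B| = 135 kJ.

Reaction A, by 135 kJ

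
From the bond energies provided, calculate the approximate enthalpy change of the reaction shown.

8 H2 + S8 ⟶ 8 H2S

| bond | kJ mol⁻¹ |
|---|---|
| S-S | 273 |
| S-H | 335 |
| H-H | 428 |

Bonds broken (reactants):
  H-H: 8 × 428 = 3424
  S-S: 8 × 273 = 2184
  Σ(broken) = 5608 kJ
Bonds formed (products):
  S-H: 16 × 335 = 5360
  Σ(formed) = 5360 kJ
ΔH = Σ(broken) − Σ(formed) = 5608 − 5360 = +248 kJ

ΔH ≈ +248 kJ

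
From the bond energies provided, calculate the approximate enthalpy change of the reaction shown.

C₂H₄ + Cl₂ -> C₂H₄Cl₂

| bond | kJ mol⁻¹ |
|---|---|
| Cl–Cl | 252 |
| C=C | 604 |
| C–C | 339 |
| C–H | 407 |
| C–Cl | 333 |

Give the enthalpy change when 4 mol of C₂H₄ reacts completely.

Bonds broken (reactants):
  C–H: 4 × 407 = 1628
  C=C: 1 × 604 = 604
  Cl–Cl: 1 × 252 = 252
  Σ(broken) = 2484 kJ
Bonds formed (products):
  C–C: 1 × 339 = 339
  C–Cl: 2 × 333 = 666
  C–H: 4 × 407 = 1628
  Σ(formed) = 2633 kJ
ΔH = Σ(broken) − Σ(formed) = 2484 − 2633 = −149 kJ
For 4× the reaction as written: 4 × (−149) = −596 kJ

ΔH = −596 kJ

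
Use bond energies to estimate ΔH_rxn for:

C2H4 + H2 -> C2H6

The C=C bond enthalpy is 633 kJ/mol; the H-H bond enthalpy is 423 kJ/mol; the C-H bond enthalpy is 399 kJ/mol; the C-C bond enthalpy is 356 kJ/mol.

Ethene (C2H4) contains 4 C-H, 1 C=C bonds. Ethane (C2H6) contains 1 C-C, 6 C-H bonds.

ΔH ≈ −98 kJ

Bonds broken (reactants):
  C-H: 4 × 399 = 1596
  C=C: 1 × 633 = 633
  H-H: 1 × 423 = 423
  Σ(broken) = 2652 kJ
Bonds formed (products):
  C-C: 1 × 356 = 356
  C-H: 6 × 399 = 2394
  Σ(formed) = 2750 kJ
ΔH = Σ(broken) − Σ(formed) = 2652 − 2750 = −98 kJ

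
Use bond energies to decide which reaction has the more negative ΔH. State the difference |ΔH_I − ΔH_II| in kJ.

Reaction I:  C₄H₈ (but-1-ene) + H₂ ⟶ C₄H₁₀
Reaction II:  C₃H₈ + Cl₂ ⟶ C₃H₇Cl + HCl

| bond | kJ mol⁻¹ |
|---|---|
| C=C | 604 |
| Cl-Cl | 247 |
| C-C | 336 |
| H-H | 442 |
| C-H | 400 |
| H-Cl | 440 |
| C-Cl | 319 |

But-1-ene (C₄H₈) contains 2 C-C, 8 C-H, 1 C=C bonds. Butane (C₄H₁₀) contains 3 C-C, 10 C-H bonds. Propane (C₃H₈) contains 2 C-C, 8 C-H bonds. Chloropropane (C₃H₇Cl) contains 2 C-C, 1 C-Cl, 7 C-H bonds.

Reaction II, by 22 kJ

Reaction I:
  Bonds broken (reactants):
    C-C: 2 × 336 = 672
    C-H: 8 × 400 = 3200
    C=C: 1 × 604 = 604
    H-H: 1 × 442 = 442
    Σ(broken) = 4918 kJ
  Bonds formed (products):
    C-C: 3 × 336 = 1008
    C-H: 10 × 400 = 4000
    Σ(formed) = 5008 kJ
  ΔH_I = 4918 − 5008 = −90 kJ
Reaction II:
  Bonds broken (reactants):
    C-C: 2 × 336 = 672
    C-H: 8 × 400 = 3200
    Cl-Cl: 1 × 247 = 247
    Σ(broken) = 4119 kJ
  Bonds formed (products):
    C-C: 2 × 336 = 672
    C-Cl: 1 × 319 = 319
    C-H: 7 × 400 = 2800
    H-Cl: 1 × 440 = 440
    Σ(formed) = 4231 kJ
  ΔH_II = 4119 − 4231 = −112 kJ
ΔH_I − ΔH_II = +22 kJ, so reaction II has the more negative ΔH; |ΔH_I − ΔH_II| = 22 kJ.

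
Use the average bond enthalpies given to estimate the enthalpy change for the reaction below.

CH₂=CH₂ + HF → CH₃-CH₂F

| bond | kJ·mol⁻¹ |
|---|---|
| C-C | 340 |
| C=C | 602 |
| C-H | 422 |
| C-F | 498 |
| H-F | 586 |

Bonds broken (reactants):
  C-H: 4 × 422 = 1688
  C=C: 1 × 602 = 602
  H-F: 1 × 586 = 586
  Σ(broken) = 2876 kJ
Bonds formed (products):
  C-C: 1 × 340 = 340
  C-F: 1 × 498 = 498
  C-H: 5 × 422 = 2110
  Σ(formed) = 2948 kJ
ΔH = Σ(broken) − Σ(formed) = 2876 − 2948 = −72 kJ

ΔH ≈ −72 kJ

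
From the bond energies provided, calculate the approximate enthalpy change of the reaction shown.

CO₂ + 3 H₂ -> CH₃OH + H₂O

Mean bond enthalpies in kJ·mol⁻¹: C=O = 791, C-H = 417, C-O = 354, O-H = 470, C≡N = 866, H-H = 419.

ΔH ≈ −176 kJ

Bonds broken (reactants):
  C=O: 2 × 791 = 1582
  H-H: 3 × 419 = 1257
  Σ(broken) = 2839 kJ
Bonds formed (products):
  C-H: 3 × 417 = 1251
  C-O: 1 × 354 = 354
  O-H: 3 × 470 = 1410
  Σ(formed) = 3015 kJ
ΔH = Σ(broken) − Σ(formed) = 2839 − 3015 = −176 kJ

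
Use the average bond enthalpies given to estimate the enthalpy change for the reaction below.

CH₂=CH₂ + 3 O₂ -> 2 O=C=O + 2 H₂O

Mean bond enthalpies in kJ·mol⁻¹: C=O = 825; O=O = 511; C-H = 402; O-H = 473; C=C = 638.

Bonds broken (reactants):
  C-H: 4 × 402 = 1608
  C=C: 1 × 638 = 638
  O=O: 3 × 511 = 1533
  Σ(broken) = 3779 kJ
Bonds formed (products):
  C=O: 4 × 825 = 3300
  O-H: 4 × 473 = 1892
  Σ(formed) = 5192 kJ
ΔH = Σ(broken) − Σ(formed) = 3779 − 5192 = −1413 kJ

ΔH ≈ −1413 kJ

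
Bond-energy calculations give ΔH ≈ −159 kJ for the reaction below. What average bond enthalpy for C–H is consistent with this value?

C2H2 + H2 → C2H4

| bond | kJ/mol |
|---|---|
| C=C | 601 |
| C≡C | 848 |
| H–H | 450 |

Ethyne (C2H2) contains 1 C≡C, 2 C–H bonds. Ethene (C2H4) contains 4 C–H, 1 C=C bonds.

Let D be the C–H bond energy.
Σ(broken) = 1×848 + 2×D + 1×450 = 1298 + 2D
Σ(formed) = 4×D + 1×601 = 601 + 4D
ΔH = Σ(broken) − Σ(formed) = (1298 + 2D) − (601 + 4D) = +697 − 2D
Setting this equal to −159 kJ gives 2D = 856, so D = 428 kJ/mol.

D(C–H) ≈ 428 kJ/mol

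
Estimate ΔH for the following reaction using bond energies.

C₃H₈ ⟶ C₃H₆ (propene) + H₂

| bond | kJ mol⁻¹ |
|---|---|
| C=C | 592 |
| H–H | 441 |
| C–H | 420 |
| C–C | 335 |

Bonds broken (reactants):
  C–C: 2 × 335 = 670
  C–H: 8 × 420 = 3360
  Σ(broken) = 4030 kJ
Bonds formed (products):
  C–C: 1 × 335 = 335
  C–H: 6 × 420 = 2520
  C=C: 1 × 592 = 592
  H–H: 1 × 441 = 441
  Σ(formed) = 3888 kJ
ΔH = Σ(broken) − Σ(formed) = 4030 − 3888 = +142 kJ

ΔH ≈ +142 kJ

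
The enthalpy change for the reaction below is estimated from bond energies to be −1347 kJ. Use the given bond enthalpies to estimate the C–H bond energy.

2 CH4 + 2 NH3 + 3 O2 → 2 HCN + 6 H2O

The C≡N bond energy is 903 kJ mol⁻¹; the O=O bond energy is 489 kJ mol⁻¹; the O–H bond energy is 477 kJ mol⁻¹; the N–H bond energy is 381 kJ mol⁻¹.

D(C–H) ≈ 405 kJ/mol

Let D be the C–H bond energy.
Σ(broken) = 8×D + 6×381 + 3×489 = 3753 + 8D
Σ(formed) = 2×903 + 2×D + 12×477 = 7530 + 2D
ΔH = Σ(broken) − Σ(formed) = (3753 + 8D) − (7530 + 2D) = −3777 + 6D
Setting this equal to −1347 kJ gives 6D = 2430, so D = 405 kJ/mol.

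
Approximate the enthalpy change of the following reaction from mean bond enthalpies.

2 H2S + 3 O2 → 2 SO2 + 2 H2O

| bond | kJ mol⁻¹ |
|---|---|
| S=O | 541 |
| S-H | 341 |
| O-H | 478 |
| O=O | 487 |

ΔH ≈ −1251 kJ

Bonds broken (reactants):
  O=O: 3 × 487 = 1461
  S-H: 4 × 341 = 1364
  Σ(broken) = 2825 kJ
Bonds formed (products):
  O-H: 4 × 478 = 1912
  S=O: 4 × 541 = 2164
  Σ(formed) = 4076 kJ
ΔH = Σ(broken) − Σ(formed) = 2825 − 4076 = −1251 kJ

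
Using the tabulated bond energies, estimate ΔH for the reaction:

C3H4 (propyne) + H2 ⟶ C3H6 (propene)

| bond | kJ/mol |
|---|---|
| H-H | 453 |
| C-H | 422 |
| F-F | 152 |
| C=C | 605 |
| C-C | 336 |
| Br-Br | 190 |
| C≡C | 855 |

Bonds broken (reactants):
  C≡C: 1 × 855 = 855
  C-C: 1 × 336 = 336
  C-H: 4 × 422 = 1688
  H-H: 1 × 453 = 453
  Σ(broken) = 3332 kJ
Bonds formed (products):
  C-C: 1 × 336 = 336
  C-H: 6 × 422 = 2532
  C=C: 1 × 605 = 605
  Σ(formed) = 3473 kJ
ΔH = Σ(broken) − Σ(formed) = 3332 − 3473 = −141 kJ

ΔH ≈ −141 kJ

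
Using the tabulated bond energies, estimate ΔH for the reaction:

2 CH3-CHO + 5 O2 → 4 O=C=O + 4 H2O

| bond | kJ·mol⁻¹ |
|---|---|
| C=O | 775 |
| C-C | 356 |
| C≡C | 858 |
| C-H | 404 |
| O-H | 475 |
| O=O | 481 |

Bonds broken (reactants):
  C-C: 2 × 356 = 712
  C-H: 8 × 404 = 3232
  C=O: 2 × 775 = 1550
  O=O: 5 × 481 = 2405
  Σ(broken) = 7899 kJ
Bonds formed (products):
  C=O: 8 × 775 = 6200
  O-H: 8 × 475 = 3800
  Σ(formed) = 10000 kJ
ΔH = Σ(broken) − Σ(formed) = 7899 − 10000 = −2101 kJ

ΔH ≈ −2101 kJ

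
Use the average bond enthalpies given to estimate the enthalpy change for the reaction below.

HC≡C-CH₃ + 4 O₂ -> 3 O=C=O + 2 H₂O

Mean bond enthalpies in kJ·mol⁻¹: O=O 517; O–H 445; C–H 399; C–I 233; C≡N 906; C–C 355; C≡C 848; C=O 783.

Bonds broken (reactants):
  C≡C: 1 × 848 = 848
  C–C: 1 × 355 = 355
  C–H: 4 × 399 = 1596
  O=O: 4 × 517 = 2068
  Σ(broken) = 4867 kJ
Bonds formed (products):
  C=O: 6 × 783 = 4698
  O–H: 4 × 445 = 1780
  Σ(formed) = 6478 kJ
ΔH = Σ(broken) − Σ(formed) = 4867 − 6478 = −1611 kJ

ΔH ≈ −1611 kJ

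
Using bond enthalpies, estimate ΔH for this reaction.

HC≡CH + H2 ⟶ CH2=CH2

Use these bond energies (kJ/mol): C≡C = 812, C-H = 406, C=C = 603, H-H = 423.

ΔH ≈ −180 kJ

Bonds broken (reactants):
  C≡C: 1 × 812 = 812
  C-H: 2 × 406 = 812
  H-H: 1 × 423 = 423
  Σ(broken) = 2047 kJ
Bonds formed (products):
  C-H: 4 × 406 = 1624
  C=C: 1 × 603 = 603
  Σ(formed) = 2227 kJ
ΔH = Σ(broken) − Σ(formed) = 2047 − 2227 = −180 kJ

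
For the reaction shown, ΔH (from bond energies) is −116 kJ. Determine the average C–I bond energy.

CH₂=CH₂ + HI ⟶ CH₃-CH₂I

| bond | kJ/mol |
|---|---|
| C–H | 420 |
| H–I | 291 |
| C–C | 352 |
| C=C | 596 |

D(C–I) ≈ 231 kJ/mol

Let D be the C–I bond energy.
Σ(broken) = 4×420 + 1×596 + 1×291 = 2567
Σ(formed) = 1×352 + 5×420 + 1×D = 2452 + D
ΔH = Σ(broken) − Σ(formed) = (2567) − (2452 + D) = +115 − D
Setting this equal to −116 kJ gives D = 231 kJ/mol.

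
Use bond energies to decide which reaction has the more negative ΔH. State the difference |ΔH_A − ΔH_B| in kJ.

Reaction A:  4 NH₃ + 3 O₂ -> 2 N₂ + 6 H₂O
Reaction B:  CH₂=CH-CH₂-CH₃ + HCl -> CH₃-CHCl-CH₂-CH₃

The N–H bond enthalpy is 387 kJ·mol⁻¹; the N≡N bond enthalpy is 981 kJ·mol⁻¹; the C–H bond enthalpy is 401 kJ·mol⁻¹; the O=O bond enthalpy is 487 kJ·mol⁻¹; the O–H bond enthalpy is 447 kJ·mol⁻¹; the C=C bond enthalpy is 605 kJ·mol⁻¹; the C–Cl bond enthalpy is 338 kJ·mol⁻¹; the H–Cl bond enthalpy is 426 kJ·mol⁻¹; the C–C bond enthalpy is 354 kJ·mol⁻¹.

Reaction A:
  Bonds broken (reactants):
    N–H: 12 × 387 = 4644
    O=O: 3 × 487 = 1461
    Σ(broken) = 6105 kJ
  Bonds formed (products):
    N≡N: 2 × 981 = 1962
    O–H: 12 × 447 = 5364
    Σ(formed) = 7326 kJ
  ΔH_A = 6105 − 7326 = −1221 kJ
Reaction B:
  Bonds broken (reactants):
    C–C: 2 × 354 = 708
    C–H: 8 × 401 = 3208
    C=C: 1 × 605 = 605
    H–Cl: 1 × 426 = 426
    Σ(broken) = 4947 kJ
  Bonds formed (products):
    C–C: 3 × 354 = 1062
    C–Cl: 1 × 338 = 338
    C–H: 9 × 401 = 3609
    Σ(formed) = 5009 kJ
  ΔH_B = 4947 − 5009 = −62 kJ
ΔH_A − ΔH_B = −1159 kJ, so reaction A has the more negative ΔH; |ΔH_A − ΔH_B| = 1159 kJ.

Reaction A, by 1159 kJ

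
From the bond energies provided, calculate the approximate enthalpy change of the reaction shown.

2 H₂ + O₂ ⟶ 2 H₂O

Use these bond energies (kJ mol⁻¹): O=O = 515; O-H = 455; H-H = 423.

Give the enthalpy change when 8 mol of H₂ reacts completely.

Bonds broken (reactants):
  H-H: 2 × 423 = 846
  O=O: 1 × 515 = 515
  Σ(broken) = 1361 kJ
Bonds formed (products):
  O-H: 4 × 455 = 1820
  Σ(formed) = 1820 kJ
ΔH = Σ(broken) − Σ(formed) = 1361 − 1820 = −459 kJ
For 4× the reaction as written: 4 × (−459) = −1836 kJ

ΔH = −1836 kJ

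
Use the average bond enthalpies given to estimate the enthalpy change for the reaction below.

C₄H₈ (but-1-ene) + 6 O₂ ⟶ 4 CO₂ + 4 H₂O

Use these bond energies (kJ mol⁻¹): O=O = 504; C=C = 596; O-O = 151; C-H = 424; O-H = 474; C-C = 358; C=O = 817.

ΔH ≈ −2600 kJ

Bonds broken (reactants):
  C-C: 2 × 358 = 716
  C-H: 8 × 424 = 3392
  C=C: 1 × 596 = 596
  O=O: 6 × 504 = 3024
  Σ(broken) = 7728 kJ
Bonds formed (products):
  C=O: 8 × 817 = 6536
  O-H: 8 × 474 = 3792
  Σ(formed) = 10328 kJ
ΔH = Σ(broken) − Σ(formed) = 7728 − 10328 = −2600 kJ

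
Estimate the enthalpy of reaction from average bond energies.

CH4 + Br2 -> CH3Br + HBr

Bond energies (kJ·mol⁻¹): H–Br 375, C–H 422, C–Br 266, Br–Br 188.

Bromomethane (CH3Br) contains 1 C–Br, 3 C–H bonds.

ΔH ≈ −31 kJ

Bonds broken (reactants):
  Br–Br: 1 × 188 = 188
  C–H: 4 × 422 = 1688
  Σ(broken) = 1876 kJ
Bonds formed (products):
  C–Br: 1 × 266 = 266
  C–H: 3 × 422 = 1266
  H–Br: 1 × 375 = 375
  Σ(formed) = 1907 kJ
ΔH = Σ(broken) − Σ(formed) = 1876 − 1907 = −31 kJ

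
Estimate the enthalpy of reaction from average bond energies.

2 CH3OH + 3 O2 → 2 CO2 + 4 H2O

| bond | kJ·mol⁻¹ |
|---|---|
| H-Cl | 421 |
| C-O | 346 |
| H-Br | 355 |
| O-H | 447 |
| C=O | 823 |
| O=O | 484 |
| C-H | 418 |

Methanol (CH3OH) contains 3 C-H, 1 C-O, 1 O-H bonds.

Bonds broken (reactants):
  C-H: 6 × 418 = 2508
  C-O: 2 × 346 = 692
  O-H: 2 × 447 = 894
  O=O: 3 × 484 = 1452
  Σ(broken) = 5546 kJ
Bonds formed (products):
  C=O: 4 × 823 = 3292
  O-H: 8 × 447 = 3576
  Σ(formed) = 6868 kJ
ΔH = Σ(broken) − Σ(formed) = 5546 − 6868 = −1322 kJ

ΔH ≈ −1322 kJ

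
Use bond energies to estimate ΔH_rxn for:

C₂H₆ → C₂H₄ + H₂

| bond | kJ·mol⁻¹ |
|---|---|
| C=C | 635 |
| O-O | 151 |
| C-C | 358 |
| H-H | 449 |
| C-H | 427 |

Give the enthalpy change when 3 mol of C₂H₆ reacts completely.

ΔH = +384 kJ

Bonds broken (reactants):
  C-C: 1 × 358 = 358
  C-H: 6 × 427 = 2562
  Σ(broken) = 2920 kJ
Bonds formed (products):
  C-H: 4 × 427 = 1708
  C=C: 1 × 635 = 635
  H-H: 1 × 449 = 449
  Σ(formed) = 2792 kJ
ΔH = Σ(broken) − Σ(formed) = 2920 − 2792 = +128 kJ
For 3× the reaction as written: 3 × (+128) = +384 kJ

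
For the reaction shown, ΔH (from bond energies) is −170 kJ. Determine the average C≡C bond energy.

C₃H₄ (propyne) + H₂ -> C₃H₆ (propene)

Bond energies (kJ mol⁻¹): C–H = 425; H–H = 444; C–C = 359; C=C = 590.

Let D be the C≡C bond energy.
Σ(broken) = 1×D + 1×359 + 4×425 + 1×444 = 2503 + D
Σ(formed) = 1×359 + 6×425 + 1×590 = 3499
ΔH = Σ(broken) − Σ(formed) = (2503 + D) − (3499) = −996 + D
Setting this equal to −170 kJ gives D = 826 kJ/mol.

D(C≡C) ≈ 826 kJ/mol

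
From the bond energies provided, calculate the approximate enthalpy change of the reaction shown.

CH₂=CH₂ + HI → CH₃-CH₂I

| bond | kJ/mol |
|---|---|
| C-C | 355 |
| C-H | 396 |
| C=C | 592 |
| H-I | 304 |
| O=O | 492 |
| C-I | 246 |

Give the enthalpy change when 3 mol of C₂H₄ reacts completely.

ΔH = −303 kJ

Bonds broken (reactants):
  C-H: 4 × 396 = 1584
  C=C: 1 × 592 = 592
  H-I: 1 × 304 = 304
  Σ(broken) = 2480 kJ
Bonds formed (products):
  C-C: 1 × 355 = 355
  C-H: 5 × 396 = 1980
  C-I: 1 × 246 = 246
  Σ(formed) = 2581 kJ
ΔH = Σ(broken) − Σ(formed) = 2480 − 2581 = −101 kJ
For 3× the reaction as written: 3 × (−101) = −303 kJ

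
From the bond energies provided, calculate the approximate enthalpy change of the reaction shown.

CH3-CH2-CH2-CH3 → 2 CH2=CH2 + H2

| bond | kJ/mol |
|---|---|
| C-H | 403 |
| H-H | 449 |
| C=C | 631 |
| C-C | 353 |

Bonds broken (reactants):
  C-C: 3 × 353 = 1059
  C-H: 10 × 403 = 4030
  Σ(broken) = 5089 kJ
Bonds formed (products):
  C-H: 8 × 403 = 3224
  C=C: 2 × 631 = 1262
  H-H: 1 × 449 = 449
  Σ(formed) = 4935 kJ
ΔH = Σ(broken) − Σ(formed) = 5089 − 4935 = +154 kJ

ΔH ≈ +154 kJ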